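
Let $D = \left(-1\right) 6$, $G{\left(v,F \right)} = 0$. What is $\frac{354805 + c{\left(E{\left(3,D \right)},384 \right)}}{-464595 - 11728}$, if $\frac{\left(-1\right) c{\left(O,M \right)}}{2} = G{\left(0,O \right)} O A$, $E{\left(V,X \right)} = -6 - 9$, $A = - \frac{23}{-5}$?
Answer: $- \frac{354805}{476323} \approx -0.74488$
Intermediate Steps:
$D = -6$
$A = \frac{23}{5}$ ($A = \left(-23\right) \left(- \frac{1}{5}\right) = \frac{23}{5} \approx 4.6$)
$E{\left(V,X \right)} = -15$
$c{\left(O,M \right)} = 0$ ($c{\left(O,M \right)} = - 2 \cdot 0 O \frac{23}{5} = - 2 \cdot 0 \cdot \frac{23}{5} = \left(-2\right) 0 = 0$)
$\frac{354805 + c{\left(E{\left(3,D \right)},384 \right)}}{-464595 - 11728} = \frac{354805 + 0}{-464595 - 11728} = \frac{354805}{-476323} = 354805 \left(- \frac{1}{476323}\right) = - \frac{354805}{476323}$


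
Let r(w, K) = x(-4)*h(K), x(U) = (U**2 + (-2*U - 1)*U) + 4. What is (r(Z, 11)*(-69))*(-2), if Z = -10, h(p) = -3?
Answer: 3312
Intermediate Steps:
x(U) = 4 + U**2 + U*(-1 - 2*U) (x(U) = (U**2 + (-1 - 2*U)*U) + 4 = (U**2 + U*(-1 - 2*U)) + 4 = 4 + U**2 + U*(-1 - 2*U))
r(w, K) = 24 (r(w, K) = (4 - 1*(-4) - 1*(-4)**2)*(-3) = (4 + 4 - 1*16)*(-3) = (4 + 4 - 16)*(-3) = -8*(-3) = 24)
(r(Z, 11)*(-69))*(-2) = (24*(-69))*(-2) = -1656*(-2) = 3312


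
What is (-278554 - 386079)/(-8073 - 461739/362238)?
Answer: 80251776218/974936371 ≈ 82.315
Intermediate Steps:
(-278554 - 386079)/(-8073 - 461739/362238) = -664633/(-8073 - 461739*1/362238) = -664633/(-8073 - 153913/120746) = -664633/(-974936371/120746) = -664633*(-120746/974936371) = 80251776218/974936371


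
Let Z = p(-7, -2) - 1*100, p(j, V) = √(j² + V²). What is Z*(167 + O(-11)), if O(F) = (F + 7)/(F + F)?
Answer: -183900/11 + 1839*√53/11 ≈ -15501.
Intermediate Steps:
p(j, V) = √(V² + j²)
Z = -100 + √53 (Z = √((-2)² + (-7)²) - 1*100 = √(4 + 49) - 100 = √53 - 100 = -100 + √53 ≈ -92.720)
O(F) = (7 + F)/(2*F) (O(F) = (7 + F)/((2*F)) = (7 + F)*(1/(2*F)) = (7 + F)/(2*F))
Z*(167 + O(-11)) = (-100 + √53)*(167 + (½)*(7 - 11)/(-11)) = (-100 + √53)*(167 + (½)*(-1/11)*(-4)) = (-100 + √53)*(167 + 2/11) = (-100 + √53)*(1839/11) = -183900/11 + 1839*√53/11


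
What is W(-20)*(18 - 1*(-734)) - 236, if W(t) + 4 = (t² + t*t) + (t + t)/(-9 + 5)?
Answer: 605876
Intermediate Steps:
W(t) = -4 + 2*t² - t/2 (W(t) = -4 + ((t² + t*t) + (t + t)/(-9 + 5)) = -4 + ((t² + t²) + (2*t)/(-4)) = -4 + (2*t² + (2*t)*(-¼)) = -4 + (2*t² - t/2) = -4 + 2*t² - t/2)
W(-20)*(18 - 1*(-734)) - 236 = (-4 + 2*(-20)² - ½*(-20))*(18 - 1*(-734)) - 236 = (-4 + 2*400 + 10)*(18 + 734) - 236 = (-4 + 800 + 10)*752 - 236 = 806*752 - 236 = 606112 - 236 = 605876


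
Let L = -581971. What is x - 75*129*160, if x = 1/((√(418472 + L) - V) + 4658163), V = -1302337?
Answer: (-1548000*√163499 + 9226853999999*I)/(√163499 - 5960500*I) ≈ -1.5480e+6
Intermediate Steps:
x = 1/(5960500 + I*√163499) (x = 1/((√(418472 - 581971) - 1*(-1302337)) + 4658163) = 1/((√(-163499) + 1302337) + 4658163) = 1/((I*√163499 + 1302337) + 4658163) = 1/((1302337 + I*√163499) + 4658163) = 1/(5960500 + I*√163499) ≈ 1.6777e-7 - 1.1e-11*I)
x - 75*129*160 = (851500/5075365773357 - I*√163499/35527560413499) - 75*129*160 = (851500/5075365773357 - I*√163499/35527560413499) - 9675*160 = (851500/5075365773357 - I*√163499/35527560413499) - 1*1548000 = (851500/5075365773357 - I*√163499/35527560413499) - 1548000 = -7856666217155784500/5075365773357 - I*√163499/35527560413499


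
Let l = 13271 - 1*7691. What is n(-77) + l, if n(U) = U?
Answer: 5503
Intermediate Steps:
l = 5580 (l = 13271 - 7691 = 5580)
n(-77) + l = -77 + 5580 = 5503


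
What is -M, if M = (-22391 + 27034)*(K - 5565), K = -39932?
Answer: 211242571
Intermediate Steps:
M = -211242571 (M = (-22391 + 27034)*(-39932 - 5565) = 4643*(-45497) = -211242571)
-M = -1*(-211242571) = 211242571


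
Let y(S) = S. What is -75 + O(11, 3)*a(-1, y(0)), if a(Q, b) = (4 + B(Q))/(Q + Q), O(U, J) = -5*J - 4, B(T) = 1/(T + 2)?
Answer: -55/2 ≈ -27.500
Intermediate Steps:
B(T) = 1/(2 + T)
O(U, J) = -4 - 5*J
a(Q, b) = (4 + 1/(2 + Q))/(2*Q) (a(Q, b) = (4 + 1/(2 + Q))/(Q + Q) = (4 + 1/(2 + Q))/((2*Q)) = (4 + 1/(2 + Q))*(1/(2*Q)) = (4 + 1/(2 + Q))/(2*Q))
-75 + O(11, 3)*a(-1, y(0)) = -75 + (-4 - 5*3)*((1/2)*(9 + 4*(-1))/(-1*(2 - 1))) = -75 + (-4 - 15)*((1/2)*(-1)*(9 - 4)/1) = -75 - 19*(-1)*5/2 = -75 - 19*(-5/2) = -75 + 95/2 = -55/2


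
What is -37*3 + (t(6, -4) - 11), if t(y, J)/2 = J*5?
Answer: -162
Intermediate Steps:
t(y, J) = 10*J (t(y, J) = 2*(J*5) = 2*(5*J) = 10*J)
-37*3 + (t(6, -4) - 11) = -37*3 + (10*(-4) - 11) = -111 + (-40 - 11) = -111 - 51 = -162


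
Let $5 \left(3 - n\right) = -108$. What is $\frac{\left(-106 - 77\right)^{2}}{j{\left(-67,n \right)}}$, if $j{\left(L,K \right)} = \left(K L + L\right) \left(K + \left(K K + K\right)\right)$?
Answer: $- \frac{1395375}{46764928} \approx -0.029838$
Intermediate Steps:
$n = \frac{123}{5}$ ($n = 3 - - \frac{108}{5} = 3 + \frac{108}{5} = \frac{123}{5} \approx 24.6$)
$j{\left(L,K \right)} = \left(L + K L\right) \left(K^{2} + 2 K\right)$ ($j{\left(L,K \right)} = \left(L + K L\right) \left(K + \left(K^{2} + K\right)\right) = \left(L + K L\right) \left(K + \left(K + K^{2}\right)\right) = \left(L + K L\right) \left(K^{2} + 2 K\right)$)
$\frac{\left(-106 - 77\right)^{2}}{j{\left(-67,n \right)}} = \frac{\left(-106 - 77\right)^{2}}{\frac{123}{5} \left(-67\right) \left(2 + \left(\frac{123}{5}\right)^{2} + 3 \cdot \frac{123}{5}\right)} = \frac{\left(-183\right)^{2}}{\frac{123}{5} \left(-67\right) \left(2 + \frac{15129}{25} + \frac{369}{5}\right)} = \frac{33489}{\frac{123}{5} \left(-67\right) \frac{17024}{25}} = \frac{33489}{- \frac{140294784}{125}} = 33489 \left(- \frac{125}{140294784}\right) = - \frac{1395375}{46764928}$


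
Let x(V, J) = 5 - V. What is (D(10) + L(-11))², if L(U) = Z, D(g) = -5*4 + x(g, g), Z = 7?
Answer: 324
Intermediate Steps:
D(g) = -15 - g (D(g) = -5*4 + (5 - g) = -20 + (5 - g) = -15 - g)
L(U) = 7
(D(10) + L(-11))² = ((-15 - 1*10) + 7)² = ((-15 - 10) + 7)² = (-25 + 7)² = (-18)² = 324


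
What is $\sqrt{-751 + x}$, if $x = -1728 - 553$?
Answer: $2 i \sqrt{758} \approx 55.064 i$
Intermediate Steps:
$x = -2281$ ($x = -1728 - 553 = -2281$)
$\sqrt{-751 + x} = \sqrt{-751 - 2281} = \sqrt{-3032} = 2 i \sqrt{758}$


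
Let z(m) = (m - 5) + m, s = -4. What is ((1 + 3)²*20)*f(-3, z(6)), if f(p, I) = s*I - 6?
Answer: -10880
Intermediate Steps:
z(m) = -5 + 2*m (z(m) = (-5 + m) + m = -5 + 2*m)
f(p, I) = -6 - 4*I (f(p, I) = -4*I - 6 = -6 - 4*I)
((1 + 3)²*20)*f(-3, z(6)) = ((1 + 3)²*20)*(-6 - 4*(-5 + 2*6)) = (4²*20)*(-6 - 4*(-5 + 12)) = (16*20)*(-6 - 4*7) = 320*(-6 - 28) = 320*(-34) = -10880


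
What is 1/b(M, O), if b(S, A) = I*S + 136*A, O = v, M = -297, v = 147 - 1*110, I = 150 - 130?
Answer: -1/908 ≈ -0.0011013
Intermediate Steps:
I = 20
v = 37 (v = 147 - 110 = 37)
O = 37
b(S, A) = 20*S + 136*A
1/b(M, O) = 1/(20*(-297) + 136*37) = 1/(-5940 + 5032) = 1/(-908) = -1/908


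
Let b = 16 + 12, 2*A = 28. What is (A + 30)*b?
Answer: 1232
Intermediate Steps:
A = 14 (A = (1/2)*28 = 14)
b = 28
(A + 30)*b = (14 + 30)*28 = 44*28 = 1232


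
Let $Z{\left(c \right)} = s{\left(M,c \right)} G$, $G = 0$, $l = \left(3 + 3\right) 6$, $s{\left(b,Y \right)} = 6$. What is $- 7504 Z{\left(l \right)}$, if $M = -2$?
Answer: $0$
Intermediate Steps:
$l = 36$ ($l = 6 \cdot 6 = 36$)
$Z{\left(c \right)} = 0$ ($Z{\left(c \right)} = 6 \cdot 0 = 0$)
$- 7504 Z{\left(l \right)} = \left(-7504\right) 0 = 0$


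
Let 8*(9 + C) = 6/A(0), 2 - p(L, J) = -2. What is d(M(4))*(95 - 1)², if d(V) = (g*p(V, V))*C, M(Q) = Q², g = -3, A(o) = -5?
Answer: 4850964/5 ≈ 9.7019e+5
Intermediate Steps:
p(L, J) = 4 (p(L, J) = 2 - 1*(-2) = 2 + 2 = 4)
C = -183/20 (C = -9 + (6/(-5))/8 = -9 + (6*(-⅕))/8 = -9 + (⅛)*(-6/5) = -9 - 3/20 = -183/20 ≈ -9.1500)
d(V) = 549/5 (d(V) = -3*4*(-183/20) = -12*(-183/20) = 549/5)
d(M(4))*(95 - 1)² = 549*(95 - 1)²/5 = (549/5)*94² = (549/5)*8836 = 4850964/5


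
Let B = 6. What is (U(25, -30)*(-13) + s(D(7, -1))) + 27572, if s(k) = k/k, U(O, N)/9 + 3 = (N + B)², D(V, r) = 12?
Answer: -39468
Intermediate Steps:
U(O, N) = -27 + 9*(6 + N)² (U(O, N) = -27 + 9*(N + 6)² = -27 + 9*(6 + N)²)
s(k) = 1
(U(25, -30)*(-13) + s(D(7, -1))) + 27572 = ((-27 + 9*(6 - 30)²)*(-13) + 1) + 27572 = ((-27 + 9*(-24)²)*(-13) + 1) + 27572 = ((-27 + 9*576)*(-13) + 1) + 27572 = ((-27 + 5184)*(-13) + 1) + 27572 = (5157*(-13) + 1) + 27572 = (-67041 + 1) + 27572 = -67040 + 27572 = -39468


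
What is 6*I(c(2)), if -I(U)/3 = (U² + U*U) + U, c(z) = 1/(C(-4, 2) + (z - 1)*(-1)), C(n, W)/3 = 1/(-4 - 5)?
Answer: -27/4 ≈ -6.7500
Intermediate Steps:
C(n, W) = -⅓ (C(n, W) = 3/(-4 - 5) = 3/(-9) = 3*(-⅑) = -⅓)
c(z) = 1/(⅔ - z) (c(z) = 1/(-⅓ + (z - 1)*(-1)) = 1/(-⅓ + (-1 + z)*(-1)) = 1/(-⅓ + (1 - z)) = 1/(⅔ - z))
I(U) = -6*U² - 3*U (I(U) = -3*((U² + U*U) + U) = -3*((U² + U²) + U) = -3*(2*U² + U) = -3*(U + 2*U²) = -6*U² - 3*U)
6*I(c(2)) = 6*(-3*(-3/(-2 + 3*2))*(1 + 2*(-3/(-2 + 3*2)))) = 6*(-3*(-3/(-2 + 6))*(1 + 2*(-3/(-2 + 6)))) = 6*(-3*(-3/4)*(1 + 2*(-3/4))) = 6*(-3*(-3*¼)*(1 + 2*(-3*¼))) = 6*(-3*(-¾)*(1 + 2*(-¾))) = 6*(-3*(-¾)*(1 - 3/2)) = 6*(-3*(-¾)*(-½)) = 6*(-9/8) = -27/4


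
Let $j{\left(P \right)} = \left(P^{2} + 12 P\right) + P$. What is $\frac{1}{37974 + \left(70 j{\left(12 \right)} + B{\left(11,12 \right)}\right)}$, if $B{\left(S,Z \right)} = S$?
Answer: $\frac{1}{58985} \approx 1.6953 \cdot 10^{-5}$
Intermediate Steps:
$j{\left(P \right)} = P^{2} + 13 P$
$\frac{1}{37974 + \left(70 j{\left(12 \right)} + B{\left(11,12 \right)}\right)} = \frac{1}{37974 + \left(70 \cdot 12 \left(13 + 12\right) + 11\right)} = \frac{1}{37974 + \left(70 \cdot 12 \cdot 25 + 11\right)} = \frac{1}{37974 + \left(70 \cdot 300 + 11\right)} = \frac{1}{37974 + \left(21000 + 11\right)} = \frac{1}{37974 + 21011} = \frac{1}{58985}$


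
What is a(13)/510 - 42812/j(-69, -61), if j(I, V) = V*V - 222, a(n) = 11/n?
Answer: -283805071/23198370 ≈ -12.234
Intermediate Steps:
j(I, V) = -222 + V² (j(I, V) = V² - 222 = -222 + V²)
a(13)/510 - 42812/j(-69, -61) = (11/13)/510 - 42812/(-222 + (-61)²) = (11*(1/13))*(1/510) - 42812/(-222 + 3721) = (11/13)*(1/510) - 42812/3499 = 11/6630 - 42812*1/3499 = 11/6630 - 42812/3499 = -283805071/23198370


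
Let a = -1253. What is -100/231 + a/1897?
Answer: -68449/62601 ≈ -1.0934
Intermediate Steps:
-100/231 + a/1897 = -100/231 - 1253/1897 = -100*1/231 - 1253*1/1897 = -100/231 - 179/271 = -68449/62601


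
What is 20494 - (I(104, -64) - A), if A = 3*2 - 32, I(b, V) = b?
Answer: 20364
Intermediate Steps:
A = -26 (A = 6 - 32 = -26)
20494 - (I(104, -64) - A) = 20494 - (104 - 1*(-26)) = 20494 - (104 + 26) = 20494 - 1*130 = 20494 - 130 = 20364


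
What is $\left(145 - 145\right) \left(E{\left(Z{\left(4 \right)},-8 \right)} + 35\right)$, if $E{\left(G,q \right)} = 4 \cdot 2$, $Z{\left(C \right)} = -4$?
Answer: $0$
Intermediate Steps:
$E{\left(G,q \right)} = 8$
$\left(145 - 145\right) \left(E{\left(Z{\left(4 \right)},-8 \right)} + 35\right) = \left(145 - 145\right) \left(8 + 35\right) = 0 \cdot 43 = 0$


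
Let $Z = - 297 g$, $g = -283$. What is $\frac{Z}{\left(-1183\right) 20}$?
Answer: $- \frac{84051}{23660} \approx -3.5525$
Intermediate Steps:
$Z = 84051$ ($Z = \left(-297\right) \left(-283\right) = 84051$)
$\frac{Z}{\left(-1183\right) 20} = \frac{84051}{\left(-1183\right) 20} = \frac{84051}{-23660} = 84051 \left(- \frac{1}{23660}\right) = - \frac{84051}{23660}$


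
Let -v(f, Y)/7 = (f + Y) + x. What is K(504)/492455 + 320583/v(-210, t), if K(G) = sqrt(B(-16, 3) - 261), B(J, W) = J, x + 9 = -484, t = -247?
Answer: 320583/6650 + I*sqrt(277)/492455 ≈ 48.208 + 3.3797e-5*I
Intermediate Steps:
x = -493 (x = -9 - 484 = -493)
v(f, Y) = 3451 - 7*Y - 7*f (v(f, Y) = -7*((f + Y) - 493) = -7*((Y + f) - 493) = -7*(-493 + Y + f) = 3451 - 7*Y - 7*f)
K(G) = I*sqrt(277) (K(G) = sqrt(-16 - 261) = sqrt(-277) = I*sqrt(277))
K(504)/492455 + 320583/v(-210, t) = (I*sqrt(277))/492455 + 320583/(3451 - 7*(-247) - 7*(-210)) = (I*sqrt(277))*(1/492455) + 320583/(3451 + 1729 + 1470) = I*sqrt(277)/492455 + 320583/6650 = 320583/6650 + I*sqrt(277)/492455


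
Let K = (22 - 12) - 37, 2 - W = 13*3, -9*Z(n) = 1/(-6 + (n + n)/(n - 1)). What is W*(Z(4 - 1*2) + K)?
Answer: 17945/18 ≈ 996.94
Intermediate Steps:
Z(n) = -1/(9*(-6 + 2*n/(-1 + n))) (Z(n) = -1/(9*(-6 + (n + n)/(n - 1))) = -1/(9*(-6 + (2*n)/(-1 + n))) = -1/(9*(-6 + 2*n/(-1 + n))))
W = -37 (W = 2 - 13*3 = 2 - 1*39 = 2 - 39 = -37)
K = -27 (K = 10 - 37 = -27)
W*(Z(4 - 1*2) + K) = -37*((-1 + (4 - 1*2))/(18*(-3 + 2*(4 - 1*2))) - 27) = -37*((-1 + (4 - 2))/(18*(-3 + 2*(4 - 2))) - 27) = -37*((-1 + 2)/(18*(-3 + 2*2)) - 27) = -37*((1/18)*1/(-3 + 4) - 27) = -37*((1/18)*1/1 - 27) = -37*((1/18)*1*1 - 27) = -37*(1/18 - 27) = -37*(-485/18) = 17945/18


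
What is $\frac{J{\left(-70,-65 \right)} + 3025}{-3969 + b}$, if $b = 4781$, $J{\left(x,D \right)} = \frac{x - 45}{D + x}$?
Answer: $\frac{40849}{10962} \approx 3.7264$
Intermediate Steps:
$J{\left(x,D \right)} = \frac{-45 + x}{D + x}$
$\frac{J{\left(-70,-65 \right)} + 3025}{-3969 + b} = \frac{\frac{-45 - 70}{-65 - 70} + 3025}{-3969 + 4781} = \frac{\frac{1}{-135} \left(-115\right) + 3025}{812} = \left(\left(- \frac{1}{135}\right) \left(-115\right) + 3025\right) \frac{1}{812} = \left(\frac{23}{27} + 3025\right) \frac{1}{812} = \frac{81698}{27} \cdot \frac{1}{812} = \frac{40849}{10962}$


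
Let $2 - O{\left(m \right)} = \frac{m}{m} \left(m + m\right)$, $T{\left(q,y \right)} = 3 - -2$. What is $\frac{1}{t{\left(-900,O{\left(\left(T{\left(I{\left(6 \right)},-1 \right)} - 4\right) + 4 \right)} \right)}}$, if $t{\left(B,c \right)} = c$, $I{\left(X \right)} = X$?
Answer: $- \frac{1}{8} \approx -0.125$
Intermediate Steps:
$T{\left(q,y \right)} = 5$ ($T{\left(q,y \right)} = 3 + 2 = 5$)
$O{\left(m \right)} = 2 - 2 m$ ($O{\left(m \right)} = 2 - \frac{m}{m} \left(m + m\right) = 2 - 1 \cdot 2 m = 2 - 2 m$)
$\frac{1}{t{\left(-900,O{\left(\left(T{\left(I{\left(6 \right)},-1 \right)} - 4\right) + 4 \right)} \right)}} = \frac{1}{2 - 2 \left(\left(5 - 4\right) + 4\right)} = \frac{1}{2 - 2 \left(1 + 4\right)} = \frac{1}{2 - 10} = \frac{1}{-8} = - \frac{1}{8}$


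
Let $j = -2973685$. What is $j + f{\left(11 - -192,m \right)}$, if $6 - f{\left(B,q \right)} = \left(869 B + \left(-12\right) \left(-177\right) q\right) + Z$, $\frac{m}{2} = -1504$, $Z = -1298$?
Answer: $3240204$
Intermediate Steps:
$m = -3008$ ($m = 2 \left(-1504\right) = -3008$)
$f{\left(B,q \right)} = 1304 - 2124 q - 869 B$ ($f{\left(B,q \right)} = 6 - \left(\left(869 B + \left(-12\right) \left(-177\right) q\right) - 1298\right) = 6 - \left(\left(869 B + 2124 q\right) - 1298\right) = 6 - \left(-1298 + 869 B + 2124 q\right) = 1304 - 2124 q - 869 B$)
$j + f{\left(11 - -192,m \right)} = -2973685 - \left(-6390296 + 869 \left(11 - -192\right)\right) = -2973685 + \left(1304 + 6388992 - 869 \left(11 + 192\right)\right) = -2973685 + \left(1304 + 6388992 - 176407\right) = -2973685 + 6213889 = 3240204$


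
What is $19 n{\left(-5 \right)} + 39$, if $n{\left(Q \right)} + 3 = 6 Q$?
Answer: $-588$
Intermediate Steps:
$n{\left(Q \right)} = -3 + 6 Q$
$19 n{\left(-5 \right)} + 39 = 19 \left(-3 + 6 \left(-5\right)\right) + 39 = 19 \left(-3 - 30\right) + 39 = 19 \left(-33\right) + 39 = -627 + 39 = -588$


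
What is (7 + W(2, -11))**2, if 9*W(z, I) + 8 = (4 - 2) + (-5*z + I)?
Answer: 16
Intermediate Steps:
W(z, I) = -2/3 - 5*z/9 + I/9 (W(z, I) = -8/9 + ((4 - 2) + (-5*z + I))/9 = -8/9 + (2 + (I - 5*z))/9 = -8/9 + (2 + I - 5*z)/9 = -8/9 + (2/9 - 5*z/9 + I/9) = -2/3 - 5*z/9 + I/9)
(7 + W(2, -11))**2 = (7 + (-2/3 - 5/9*2 + (1/9)*(-11)))**2 = (7 + (-2/3 - 10/9 - 11/9))**2 = (7 - 3)**2 = 4**2 = 16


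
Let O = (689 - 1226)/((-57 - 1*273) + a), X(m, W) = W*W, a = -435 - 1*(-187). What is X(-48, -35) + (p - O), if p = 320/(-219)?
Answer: 154760387/126582 ≈ 1222.6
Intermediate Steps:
a = -248 (a = -435 + 187 = -248)
X(m, W) = W²
p = -320/219 (p = 320*(-1/219) = -320/219 ≈ -1.4612)
O = 537/578 (O = (689 - 1226)/((-57 - 1*273) - 248) = -537/((-57 - 273) - 248) = -537/(-330 - 248) = -537/(-578) = -537*(-1/578) = 537/578 ≈ 0.92907)
X(-48, -35) + (p - O) = (-35)² + (-320/219 - 1*537/578) = 1225 + (-320/219 - 537/578) = 1225 - 302563/126582 = 154760387/126582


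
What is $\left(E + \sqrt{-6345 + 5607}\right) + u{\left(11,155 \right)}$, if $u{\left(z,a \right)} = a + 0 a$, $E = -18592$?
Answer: $-18437 + 3 i \sqrt{82} \approx -18437.0 + 27.166 i$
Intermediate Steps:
$u{\left(z,a \right)} = a$ ($u{\left(z,a \right)} = a + 0 = a$)
$\left(E + \sqrt{-6345 + 5607}\right) + u{\left(11,155 \right)} = \left(-18592 + \sqrt{-6345 + 5607}\right) + 155 = \left(-18592 + \sqrt{-738}\right) + 155 = \left(-18592 + 3 i \sqrt{82}\right) + 155 = -18437 + 3 i \sqrt{82}$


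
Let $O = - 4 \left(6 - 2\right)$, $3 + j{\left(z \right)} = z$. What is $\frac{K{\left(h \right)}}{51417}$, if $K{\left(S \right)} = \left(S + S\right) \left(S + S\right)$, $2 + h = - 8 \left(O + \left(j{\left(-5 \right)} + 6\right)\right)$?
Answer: $\frac{80656}{51417} \approx 1.5687$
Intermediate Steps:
$j{\left(z \right)} = -3 + z$
$O = -16$ ($O = \left(-4\right) 4 = -16$)
$h = 142$ ($h = -2 - 8 \left(-16 + \left(\left(-3 - 5\right) + 6\right)\right) = -2 - 8 \left(-16 + \left(-8 + 6\right)\right) = -2 - 8 \left(-16 - 2\right) = -2 - -144 = -2 + 144 = 142$)
$K{\left(S \right)} = 4 S^{2}$ ($K{\left(S \right)} = 2 S 2 S = 4 S^{2}$)
$\frac{K{\left(h \right)}}{51417} = \frac{4 \cdot 142^{2}}{51417} = 4 \cdot 20164 \cdot \frac{1}{51417} = 80656 \cdot \frac{1}{51417} = \frac{80656}{51417}$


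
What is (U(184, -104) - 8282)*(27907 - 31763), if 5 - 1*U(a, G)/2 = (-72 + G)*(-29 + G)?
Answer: 212419328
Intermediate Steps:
U(a, G) = 10 - 2*(-72 + G)*(-29 + G)
(U(184, -104) - 8282)*(27907 - 31763) = ((-4166 - 2*(-104)² + 202*(-104)) - 8282)*(27907 - 31763) = ((-4166 - 2*10816 - 21008) - 8282)*(-3856) = ((-4166 - 21632 - 21008) - 8282)*(-3856) = (-46806 - 8282)*(-3856) = -55088*(-3856) = 212419328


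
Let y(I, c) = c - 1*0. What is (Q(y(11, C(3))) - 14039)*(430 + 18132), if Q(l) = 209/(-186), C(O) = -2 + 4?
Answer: -24236988103/93 ≈ -2.6061e+8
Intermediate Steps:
C(O) = 2
y(I, c) = c (y(I, c) = c + 0 = c)
Q(l) = -209/186 (Q(l) = 209*(-1/186) = -209/186)
(Q(y(11, C(3))) - 14039)*(430 + 18132) = (-209/186 - 14039)*(430 + 18132) = -2611463/186*18562 = -24236988103/93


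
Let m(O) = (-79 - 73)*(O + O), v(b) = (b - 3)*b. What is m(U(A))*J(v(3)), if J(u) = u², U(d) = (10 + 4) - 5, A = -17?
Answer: 0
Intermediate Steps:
v(b) = b*(-3 + b) (v(b) = (-3 + b)*b = b*(-3 + b))
U(d) = 9 (U(d) = 14 - 5 = 9)
m(O) = -304*O
m(U(A))*J(v(3)) = (-304*9)*(3*(-3 + 3))² = -2736*(3*0)² = -2736*0² = -2736*0 = 0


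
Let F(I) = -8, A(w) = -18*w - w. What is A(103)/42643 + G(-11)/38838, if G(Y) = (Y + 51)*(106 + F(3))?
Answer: 45577297/828084417 ≈ 0.055039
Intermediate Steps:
A(w) = -19*w
G(Y) = 4998 + 98*Y (G(Y) = (Y + 51)*(106 - 8) = (51 + Y)*98 = 4998 + 98*Y)
A(103)/42643 + G(-11)/38838 = -19*103/42643 + (4998 + 98*(-11))/38838 = -1957*1/42643 + (4998 - 1078)*(1/38838) = -1957/42643 + 3920*(1/38838) = -1957/42643 + 1960/19419 = 45577297/828084417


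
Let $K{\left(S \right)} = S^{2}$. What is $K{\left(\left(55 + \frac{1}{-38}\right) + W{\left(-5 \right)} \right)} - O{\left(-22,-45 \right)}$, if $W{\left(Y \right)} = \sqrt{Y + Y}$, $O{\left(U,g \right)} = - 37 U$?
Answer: $\frac{3174065}{1444} + \frac{2089 i \sqrt{10}}{19} \approx 2198.1 + 347.68 i$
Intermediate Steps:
$W{\left(Y \right)} = \sqrt{2} \sqrt{Y}$ ($W{\left(Y \right)} = \sqrt{2 Y} = \sqrt{2} \sqrt{Y}$)
$K{\left(\left(55 + \frac{1}{-38}\right) + W{\left(-5 \right)} \right)} - O{\left(-22,-45 \right)} = \left(\left(55 + \frac{1}{-38}\right) + \sqrt{2} \sqrt{-5}\right)^{2} - \left(-37\right) \left(-22\right) = \left(\left(55 - \frac{1}{38}\right) + \sqrt{2} i \sqrt{5}\right)^{2} - 814 = \left(\frac{2089}{38} + i \sqrt{10}\right)^{2} - 814 = -814 + \left(\frac{2089}{38} + i \sqrt{10}\right)^{2}$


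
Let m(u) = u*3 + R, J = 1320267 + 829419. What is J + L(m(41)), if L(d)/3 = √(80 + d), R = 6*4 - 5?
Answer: 2149686 + 3*√222 ≈ 2.1497e+6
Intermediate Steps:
R = 19 (R = 24 - 5 = 19)
J = 2149686
m(u) = 19 + 3*u (m(u) = u*3 + 19 = 3*u + 19 = 19 + 3*u)
L(d) = 3*√(80 + d)
J + L(m(41)) = 2149686 + 3*√(80 + (19 + 3*41)) = 2149686 + 3*√(80 + (19 + 123)) = 2149686 + 3*√(80 + 142) = 2149686 + 3*√222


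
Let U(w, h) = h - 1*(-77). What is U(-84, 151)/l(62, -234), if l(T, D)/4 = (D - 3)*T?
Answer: -19/4898 ≈ -0.0038791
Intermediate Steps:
U(w, h) = 77 + h (U(w, h) = h + 77 = 77 + h)
l(T, D) = 4*T*(-3 + D) (l(T, D) = 4*((D - 3)*T) = 4*((-3 + D)*T) = 4*(T*(-3 + D)) = 4*T*(-3 + D))
U(-84, 151)/l(62, -234) = (77 + 151)/((4*62*(-3 - 234))) = 228/((4*62*(-237))) = 228/(-58776) = 228*(-1/58776) = -19/4898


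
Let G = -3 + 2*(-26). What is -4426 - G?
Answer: -4371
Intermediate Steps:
G = -55 (G = -3 - 52 = -55)
-4426 - G = -4426 - 1*(-55) = -4426 + 55 = -4371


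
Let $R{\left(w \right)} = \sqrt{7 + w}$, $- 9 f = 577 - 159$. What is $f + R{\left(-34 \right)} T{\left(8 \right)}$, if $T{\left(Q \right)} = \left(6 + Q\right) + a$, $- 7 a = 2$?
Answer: $- \frac{418}{9} + \frac{288 i \sqrt{3}}{7} \approx -46.444 + 71.261 i$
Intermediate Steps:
$a = - \frac{2}{7}$ ($a = \left(- \frac{1}{7}\right) 2 = - \frac{2}{7} \approx -0.28571$)
$f = - \frac{418}{9}$ ($f = - \frac{577 - 159}{9} = \left(- \frac{1}{9}\right) 418 = - \frac{418}{9} \approx -46.444$)
$T{\left(Q \right)} = \frac{40}{7} + Q$ ($T{\left(Q \right)} = \left(6 + Q\right) - \frac{2}{7} = \frac{40}{7} + Q$)
$f + R{\left(-34 \right)} T{\left(8 \right)} = - \frac{418}{9} + \sqrt{7 - 34} \left(\frac{40}{7} + 8\right) = - \frac{418}{9} + \sqrt{-27} \cdot \frac{96}{7} = - \frac{418}{9} + 3 i \sqrt{3} \cdot \frac{96}{7} = - \frac{418}{9} + \frac{288 i \sqrt{3}}{7}$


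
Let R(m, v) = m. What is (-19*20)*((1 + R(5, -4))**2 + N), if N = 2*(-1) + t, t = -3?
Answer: -11780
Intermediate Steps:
N = -5 (N = 2*(-1) - 3 = -2 - 3 = -5)
(-19*20)*((1 + R(5, -4))**2 + N) = (-19*20)*((1 + 5)**2 - 5) = -380*(6**2 - 5) = -380*(36 - 5) = -380*31 = -11780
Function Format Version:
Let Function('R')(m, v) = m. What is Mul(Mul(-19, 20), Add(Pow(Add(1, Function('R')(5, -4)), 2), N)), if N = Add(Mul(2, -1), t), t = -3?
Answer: -11780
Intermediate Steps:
N = -5 (N = Add(Mul(2, -1), -3) = Add(-2, -3) = -5)
Mul(Mul(-19, 20), Add(Pow(Add(1, Function('R')(5, -4)), 2), N)) = Mul(Mul(-19, 20), Add(Pow(Add(1, 5), 2), -5)) = Mul(-380, Add(Pow(6, 2), -5)) = Mul(-380, Add(36, -5)) = Mul(-380, 31) = -11780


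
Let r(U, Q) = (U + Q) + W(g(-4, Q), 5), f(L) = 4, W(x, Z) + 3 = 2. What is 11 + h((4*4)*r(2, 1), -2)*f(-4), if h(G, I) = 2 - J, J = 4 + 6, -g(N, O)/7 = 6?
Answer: -21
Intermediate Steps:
g(N, O) = -42 (g(N, O) = -7*6 = -42)
J = 10
W(x, Z) = -1 (W(x, Z) = -3 + 2 = -1)
r(U, Q) = -1 + Q + U (r(U, Q) = (U + Q) - 1 = (Q + U) - 1 = -1 + Q + U)
h(G, I) = -8 (h(G, I) = 2 - 1*10 = 2 - 10 = -8)
11 + h((4*4)*r(2, 1), -2)*f(-4) = 11 - 8*4 = 11 - 32 = -21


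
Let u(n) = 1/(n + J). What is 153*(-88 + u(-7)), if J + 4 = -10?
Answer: -94299/7 ≈ -13471.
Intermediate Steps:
J = -14 (J = -4 - 10 = -14)
u(n) = 1/(-14 + n) (u(n) = 1/(n - 14) = 1/(-14 + n))
153*(-88 + u(-7)) = 153*(-88 + 1/(-14 - 7)) = 153*(-88 + 1/(-21)) = 153*(-88 - 1/21) = 153*(-1849/21) = -94299/7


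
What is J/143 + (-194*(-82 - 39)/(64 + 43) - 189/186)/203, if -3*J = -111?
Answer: 256984495/192578386 ≈ 1.3344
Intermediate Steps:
J = 37 (J = -1/3*(-111) = 37)
J/143 + (-194*(-82 - 39)/(64 + 43) - 189/186)/203 = 37/143 + (-194*(-82 - 39)/(64 + 43) - 189/186)/203 = 37*(1/143) + (-194/(107/(-121)) - 189*1/186)*(1/203) = 37/143 + (-194/(107*(-1/121)) - 63/62)*(1/203) = 37/143 + (-194/(-107/121) - 63/62)*(1/203) = 37/143 + (-194*(-121/107) - 63/62)*(1/203) = 37/143 + (23474/107 - 63/62)*(1/203) = 37/143 + (1448647/6634)*(1/203) = 37/143 + 1448647/1346702 = 256984495/192578386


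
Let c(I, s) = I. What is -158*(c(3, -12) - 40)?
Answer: 5846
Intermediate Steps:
-158*(c(3, -12) - 40) = -158*(3 - 40) = -158*(-37) = 5846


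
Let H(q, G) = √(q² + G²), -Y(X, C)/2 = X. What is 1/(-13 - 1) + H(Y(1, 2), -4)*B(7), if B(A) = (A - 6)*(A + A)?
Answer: -1/14 + 28*√5 ≈ 62.538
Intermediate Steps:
Y(X, C) = -2*X
H(q, G) = √(G² + q²)
B(A) = 2*A*(-6 + A) (B(A) = (-6 + A)*(2*A) = 2*A*(-6 + A))
1/(-13 - 1) + H(Y(1, 2), -4)*B(7) = 1/(-13 - 1) + √((-4)² + (-2*1)²)*(2*7*(-6 + 7)) = 1/(-14) + √(16 + (-2)²)*(2*7*1) = -1/14 + √(16 + 4)*14 = -1/14 + √20*14 = -1/14 + (2*√5)*14 = -1/14 + 28*√5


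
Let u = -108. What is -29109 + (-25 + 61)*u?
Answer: -32997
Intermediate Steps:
-29109 + (-25 + 61)*u = -29109 + (-25 + 61)*(-108) = -29109 + 36*(-108) = -29109 - 3888 = -32997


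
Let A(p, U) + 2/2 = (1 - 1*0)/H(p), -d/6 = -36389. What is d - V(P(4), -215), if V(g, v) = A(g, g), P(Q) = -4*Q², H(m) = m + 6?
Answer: 12663431/58 ≈ 2.1834e+5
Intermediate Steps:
H(m) = 6 + m
d = 218334 (d = -6*(-36389) = 218334)
A(p, U) = -1 + 1/(6 + p) (A(p, U) = -1 + (1 - 1*0)/(6 + p) = -1 + (1 + 0)/(6 + p) = -1 + 1/(6 + p))
V(g, v) = (-5 - g)/(6 + g)
d - V(P(4), -215) = 218334 - (-5 - (-4)*4²)/(6 - 4*4²) = 218334 - (-5 - (-4)*16)/(6 - 4*16) = 218334 - (-5 - 1*(-64))/(6 - 64) = 218334 - (-5 + 64)/(-58) = 218334 - (-1)*59/58 = 218334 - 1*(-59/58) = 218334 + 59/58 = 12663431/58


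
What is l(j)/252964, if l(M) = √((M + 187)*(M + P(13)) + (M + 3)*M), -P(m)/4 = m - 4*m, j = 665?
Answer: √71482/63241 ≈ 0.0042277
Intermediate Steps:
P(m) = 12*m (P(m) = -4*(m - 4*m) = -(-12)*m = 12*m)
l(M) = √(M*(3 + M) + (156 + M)*(187 + M)) (l(M) = √((M + 187)*(M + 12*13) + (M + 3)*M) = √((187 + M)*(M + 156) + (3 + M)*M) = √((187 + M)*(156 + M) + M*(3 + M)) = √((156 + M)*(187 + M) + M*(3 + M)) = √(M*(3 + M) + (156 + M)*(187 + M)))
l(j)/252964 = √(29172 + 2*665² + 346*665)/252964 = √(29172 + 2*442225 + 230090)*(1/252964) = √(29172 + 884450 + 230090)*(1/252964) = √1143712*(1/252964) = (4*√71482)*(1/252964) = √71482/63241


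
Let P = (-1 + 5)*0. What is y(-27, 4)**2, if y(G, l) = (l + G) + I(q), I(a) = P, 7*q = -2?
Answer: 529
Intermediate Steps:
q = -2/7 (q = (1/7)*(-2) = -2/7 ≈ -0.28571)
P = 0 (P = 4*0 = 0)
I(a) = 0
y(G, l) = G + l (y(G, l) = (l + G) + 0 = (G + l) + 0 = G + l)
y(-27, 4)**2 = (-27 + 4)**2 = (-23)**2 = 529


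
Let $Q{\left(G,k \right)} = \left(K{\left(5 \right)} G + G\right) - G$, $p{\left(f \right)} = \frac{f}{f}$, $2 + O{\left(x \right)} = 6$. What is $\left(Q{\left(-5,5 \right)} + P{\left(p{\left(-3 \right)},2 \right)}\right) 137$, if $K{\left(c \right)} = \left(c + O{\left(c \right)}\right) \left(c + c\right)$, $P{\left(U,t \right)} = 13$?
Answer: $-59869$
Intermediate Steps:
$O{\left(x \right)} = 4$ ($O{\left(x \right)} = -2 + 6 = 4$)
$p{\left(f \right)} = 1$
$K{\left(c \right)} = 2 c \left(4 + c\right)$ ($K{\left(c \right)} = \left(c + 4\right) \left(c + c\right) = \left(4 + c\right) 2 c = 2 c \left(4 + c\right)$)
$Q{\left(G,k \right)} = 90 G$ ($Q{\left(G,k \right)} = \left(2 \cdot 5 \left(4 + 5\right) G + G\right) - G = \left(2 \cdot 5 \cdot 9 G + G\right) - G = \left(90 G + G\right) - G = 91 G - G = 90 G$)
$\left(Q{\left(-5,5 \right)} + P{\left(p{\left(-3 \right)},2 \right)}\right) 137 = \left(90 \left(-5\right) + 13\right) 137 = \left(-450 + 13\right) 137 = \left(-437\right) 137 = -59869$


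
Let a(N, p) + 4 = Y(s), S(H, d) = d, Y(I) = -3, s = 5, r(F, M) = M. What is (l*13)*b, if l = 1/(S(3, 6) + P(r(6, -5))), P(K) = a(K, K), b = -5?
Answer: 65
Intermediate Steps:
a(N, p) = -7 (a(N, p) = -4 - 3 = -7)
P(K) = -7
l = -1 (l = 1/(6 - 7) = 1/(-1) = -1)
(l*13)*b = -1*13*(-5) = -13*(-5) = 65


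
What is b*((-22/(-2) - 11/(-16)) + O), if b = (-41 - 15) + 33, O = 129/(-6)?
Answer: 3611/16 ≈ 225.69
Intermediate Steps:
O = -43/2 (O = 129*(-⅙) = -43/2 ≈ -21.500)
b = -23 (b = -56 + 33 = -23)
b*((-22/(-2) - 11/(-16)) + O) = -23*((-22/(-2) - 11/(-16)) - 43/2) = -23*((-22*(-½) - 11*(-1/16)) - 43/2) = -23*((11 + 11/16) - 43/2) = -23*(187/16 - 43/2) = -23*(-157/16) = 3611/16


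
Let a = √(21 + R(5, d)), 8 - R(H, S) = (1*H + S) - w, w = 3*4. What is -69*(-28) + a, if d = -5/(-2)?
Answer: 1932 + √134/2 ≈ 1937.8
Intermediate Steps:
d = 5/2 (d = -5*(-½) = 5/2 ≈ 2.5000)
w = 12
R(H, S) = 20 - H - S (R(H, S) = 8 - ((1*H + S) - 1*12) = 8 - ((H + S) - 12) = 8 - (-12 + H + S) = 8 + (12 - H - S) = 20 - H - S)
a = √134/2 (a = √(21 + (20 - 1*5 - 1*5/2)) = √(21 + (20 - 5 - 5/2)) = √(21 + 25/2) = √(67/2) = √134/2 ≈ 5.7879)
-69*(-28) + a = -69*(-28) + √134/2 = 1932 + √134/2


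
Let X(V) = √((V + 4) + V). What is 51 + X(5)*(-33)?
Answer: 51 - 33*√14 ≈ -72.475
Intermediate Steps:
X(V) = √(4 + 2*V) (X(V) = √((4 + V) + V) = √(4 + 2*V))
51 + X(5)*(-33) = 51 + √(4 + 2*5)*(-33) = 51 + √(4 + 10)*(-33) = 51 + √14*(-33) = 51 - 33*√14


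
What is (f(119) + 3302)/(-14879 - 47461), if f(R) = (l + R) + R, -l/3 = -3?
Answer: -1183/20780 ≈ -0.056930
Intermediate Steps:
l = 9 (l = -3*(-3) = 9)
f(R) = 9 + 2*R (f(R) = (9 + R) + R = 9 + 2*R)
(f(119) + 3302)/(-14879 - 47461) = ((9 + 2*119) + 3302)/(-14879 - 47461) = ((9 + 238) + 3302)/(-62340) = (247 + 3302)*(-1/62340) = 3549*(-1/62340) = -1183/20780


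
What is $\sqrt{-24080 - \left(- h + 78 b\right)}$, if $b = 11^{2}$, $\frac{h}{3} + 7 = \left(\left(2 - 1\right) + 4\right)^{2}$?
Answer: $2 i \sqrt{8366} \approx 182.93 i$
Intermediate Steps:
$h = 54$ ($h = -21 + 3 \left(\left(2 - 1\right) + 4\right)^{2} = -21 + 3 \left(1 + 4\right)^{2} = -21 + 3 \cdot 5^{2} = -21 + 3 \cdot 25 = -21 + 75 = 54$)
$b = 121$
$\sqrt{-24080 - \left(- h + 78 b\right)} = \sqrt{-24080 + \left(\left(-78\right) 121 + 54\right)} = \sqrt{-24080 + \left(-9438 + 54\right)} = \sqrt{-24080 - 9384} = \sqrt{-33464} = 2 i \sqrt{8366}$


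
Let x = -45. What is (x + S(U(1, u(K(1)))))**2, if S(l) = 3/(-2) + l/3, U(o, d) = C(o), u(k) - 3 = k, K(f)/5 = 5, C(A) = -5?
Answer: 83521/36 ≈ 2320.0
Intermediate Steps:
K(f) = 25 (K(f) = 5*5 = 25)
u(k) = 3 + k
U(o, d) = -5
S(l) = -3/2 + l/3 (S(l) = 3*(-1/2) + l*(1/3) = -3/2 + l/3)
(x + S(U(1, u(K(1)))))**2 = (-45 + (-3/2 + (1/3)*(-5)))**2 = (-45 + (-3/2 - 5/3))**2 = (-45 - 19/6)**2 = (-289/6)**2 = 83521/36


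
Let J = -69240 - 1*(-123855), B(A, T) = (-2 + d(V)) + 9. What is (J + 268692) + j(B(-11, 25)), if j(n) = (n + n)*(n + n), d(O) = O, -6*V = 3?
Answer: 323476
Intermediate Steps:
V = -½ (V = -⅙*3 = -½ ≈ -0.50000)
B(A, T) = 13/2 (B(A, T) = (-2 - ½) + 9 = -5/2 + 9 = 13/2)
j(n) = 4*n² (j(n) = (2*n)*(2*n) = 4*n²)
J = 54615 (J = -69240 + 123855 = 54615)
(J + 268692) + j(B(-11, 25)) = (54615 + 268692) + 4*(13/2)² = 323307 + 4*(169/4) = 323307 + 169 = 323476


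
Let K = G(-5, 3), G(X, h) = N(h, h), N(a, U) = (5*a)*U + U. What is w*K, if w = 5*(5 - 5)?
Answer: 0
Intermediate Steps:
N(a, U) = U + 5*U*a (N(a, U) = 5*U*a + U = U + 5*U*a)
G(X, h) = h*(1 + 5*h)
K = 48 (K = 3*(1 + 5*3) = 3*(1 + 15) = 3*16 = 48)
w = 0 (w = 5*0 = 0)
w*K = 0*48 = 0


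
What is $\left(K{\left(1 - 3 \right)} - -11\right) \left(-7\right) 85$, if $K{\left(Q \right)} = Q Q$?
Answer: $-8925$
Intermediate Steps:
$K{\left(Q \right)} = Q^{2}$
$\left(K{\left(1 - 3 \right)} - -11\right) \left(-7\right) 85 = \left(\left(1 - 3\right)^{2} - -11\right) \left(-7\right) 85 = \left(\left(-2\right)^{2} + 11\right) \left(-7\right) 85 = \left(4 + 11\right) \left(-7\right) 85 = 15 \left(-7\right) 85 = \left(-105\right) 85 = -8925$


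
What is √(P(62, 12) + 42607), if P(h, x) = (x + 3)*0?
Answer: √42607 ≈ 206.41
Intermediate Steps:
P(h, x) = 0 (P(h, x) = (3 + x)*0 = 0)
√(P(62, 12) + 42607) = √(0 + 42607) = √42607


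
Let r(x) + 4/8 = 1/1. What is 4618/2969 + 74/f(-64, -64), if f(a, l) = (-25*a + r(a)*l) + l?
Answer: 3582589/2232688 ≈ 1.6046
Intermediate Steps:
r(x) = 1/2 (r(x) = -1/2 + 1/1 = -1/2 + 1 = 1/2)
f(a, l) = -25*a + 3*l/2 (f(a, l) = (-25*a + l/2) + l = (l/2 - 25*a) + l = -25*a + 3*l/2)
4618/2969 + 74/f(-64, -64) = 4618/2969 + 74/(-25*(-64) + (3/2)*(-64)) = 4618*(1/2969) + 74/(1600 - 96) = 4618/2969 + 74/1504 = 4618/2969 + 74*(1/1504) = 4618/2969 + 37/752 = 3582589/2232688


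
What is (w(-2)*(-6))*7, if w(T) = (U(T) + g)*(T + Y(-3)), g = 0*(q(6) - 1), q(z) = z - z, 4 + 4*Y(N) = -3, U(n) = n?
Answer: -315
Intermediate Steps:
Y(N) = -7/4 (Y(N) = -1 + (¼)*(-3) = -1 - ¾ = -7/4)
q(z) = 0
g = 0 (g = 0*(0 - 1) = 0*(-1) = 0)
w(T) = T*(-7/4 + T) (w(T) = (T + 0)*(T - 7/4) = T*(-7/4 + T))
(w(-2)*(-6))*7 = (((¼)*(-2)*(-7 + 4*(-2)))*(-6))*7 = (((¼)*(-2)*(-7 - 8))*(-6))*7 = (((¼)*(-2)*(-15))*(-6))*7 = ((15/2)*(-6))*7 = -45*7 = -315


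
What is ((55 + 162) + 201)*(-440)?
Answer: -183920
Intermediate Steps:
((55 + 162) + 201)*(-440) = (217 + 201)*(-440) = 418*(-440) = -183920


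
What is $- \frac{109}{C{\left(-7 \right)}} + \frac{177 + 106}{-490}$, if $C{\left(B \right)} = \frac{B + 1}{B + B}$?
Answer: $- \frac{374719}{1470} \approx -254.91$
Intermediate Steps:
$C{\left(B \right)} = \frac{1 + B}{2 B}$
$- \frac{109}{C{\left(-7 \right)}} + \frac{177 + 106}{-490} = - \frac{109}{\frac{1}{2} \frac{1}{-7} \left(1 - 7\right)} + \frac{177 + 106}{-490} = - \frac{109}{\frac{1}{2} \left(- \frac{1}{7}\right) \left(-6\right)} + 283 \left(- \frac{1}{490}\right) = - \frac{109}{\frac{3}{7}} - \frac{283}{490} = \left(-109\right) \frac{7}{3} - \frac{283}{490} = - \frac{763}{3} - \frac{283}{490} = - \frac{374719}{1470}$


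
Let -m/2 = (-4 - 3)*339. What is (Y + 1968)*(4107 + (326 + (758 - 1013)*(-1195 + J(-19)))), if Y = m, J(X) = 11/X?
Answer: 39456882198/19 ≈ 2.0767e+9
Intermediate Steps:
m = 4746 (m = -2*(-4 - 3)*339 = -(-14)*339 = -2*(-2373) = 4746)
Y = 4746
(Y + 1968)*(4107 + (326 + (758 - 1013)*(-1195 + J(-19)))) = (4746 + 1968)*(4107 + (326 + (758 - 1013)*(-1195 + 11/(-19)))) = 6714*(4107 + (326 - 255*(-1195 + 11*(-1/19)))) = 6714*(4107 + (326 - 255*(-1195 - 11/19))) = 6714*(4107 + (326 - 255*(-22716/19))) = 6714*(4107 + (326 + 5792580/19)) = 6714*(4107 + 5798774/19) = 6714*(5876807/19) = 39456882198/19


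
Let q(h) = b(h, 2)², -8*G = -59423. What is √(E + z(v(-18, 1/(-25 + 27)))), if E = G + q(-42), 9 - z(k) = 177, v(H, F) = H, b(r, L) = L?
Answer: √116222/4 ≈ 85.228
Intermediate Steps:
G = 59423/8 (G = -⅛*(-59423) = 59423/8 ≈ 7427.9)
q(h) = 4 (q(h) = 2² = 4)
z(k) = -168 (z(k) = 9 - 1*177 = 9 - 177 = -168)
E = 59455/8 (E = 59423/8 + 4 = 59455/8 ≈ 7431.9)
√(E + z(v(-18, 1/(-25 + 27)))) = √(59455/8 - 168) = √(58111/8) = √116222/4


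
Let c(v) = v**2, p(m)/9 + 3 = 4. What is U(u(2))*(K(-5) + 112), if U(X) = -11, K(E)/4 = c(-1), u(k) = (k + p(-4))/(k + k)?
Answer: -1276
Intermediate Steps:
p(m) = 9 (p(m) = -27 + 9*4 = -27 + 36 = 9)
u(k) = (9 + k)/(2*k) (u(k) = (k + 9)/(k + k) = (9 + k)/((2*k)) = (9 + k)*(1/(2*k)) = (9 + k)/(2*k))
K(E) = 4 (K(E) = 4*(-1)**2 = 4*1 = 4)
U(u(2))*(K(-5) + 112) = -11*(4 + 112) = -11*116 = -1276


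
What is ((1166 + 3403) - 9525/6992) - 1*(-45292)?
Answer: 348618587/6992 ≈ 49860.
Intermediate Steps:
((1166 + 3403) - 9525/6992) - 1*(-45292) = (4569 - 9525*1/6992) + 45292 = (4569 - 9525/6992) + 45292 = 31936923/6992 + 45292 = 348618587/6992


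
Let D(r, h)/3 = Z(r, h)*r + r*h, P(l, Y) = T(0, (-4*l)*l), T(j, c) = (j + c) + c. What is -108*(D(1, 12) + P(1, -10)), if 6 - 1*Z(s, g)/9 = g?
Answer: 14472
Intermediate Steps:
Z(s, g) = 54 - 9*g
T(j, c) = j + 2*c (T(j, c) = (c + j) + c = j + 2*c)
P(l, Y) = -8*l² (P(l, Y) = 0 + 2*((-4*l)*l) = 0 + 2*(-4*l²) = 0 - 8*l² = -8*l²)
D(r, h) = 3*h*r + 3*r*(54 - 9*h) (D(r, h) = 3*((54 - 9*h)*r + r*h) = 3*(r*(54 - 9*h) + h*r) = 3*(h*r + r*(54 - 9*h)) = 3*h*r + 3*r*(54 - 9*h))
-108*(D(1, 12) + P(1, -10)) = -108*(6*1*(27 - 4*12) - 8*1²) = -108*(6*1*(27 - 48) - 8*1) = -108*(6*1*(-21) - 8) = -108*(-126 - 8) = -108*(-134) = 14472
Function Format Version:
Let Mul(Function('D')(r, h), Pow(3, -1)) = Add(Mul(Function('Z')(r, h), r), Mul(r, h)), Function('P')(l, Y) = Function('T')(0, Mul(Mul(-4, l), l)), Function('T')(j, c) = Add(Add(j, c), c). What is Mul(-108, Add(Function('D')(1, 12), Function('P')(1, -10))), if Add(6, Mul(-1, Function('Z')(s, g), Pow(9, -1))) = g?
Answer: 14472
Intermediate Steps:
Function('Z')(s, g) = Add(54, Mul(-9, g))
Function('T')(j, c) = Add(j, Mul(2, c)) (Function('T')(j, c) = Add(Add(c, j), c) = Add(j, Mul(2, c)))
Function('P')(l, Y) = Mul(-8, Pow(l, 2)) (Function('P')(l, Y) = Add(0, Mul(2, Mul(Mul(-4, l), l))) = Add(0, Mul(2, Mul(-4, Pow(l, 2)))) = Add(0, Mul(-8, Pow(l, 2))) = Mul(-8, Pow(l, 2)))
Function('D')(r, h) = Add(Mul(3, h, r), Mul(3, r, Add(54, Mul(-9, h)))) (Function('D')(r, h) = Mul(3, Add(Mul(Add(54, Mul(-9, h)), r), Mul(r, h))) = Mul(3, Add(Mul(r, Add(54, Mul(-9, h))), Mul(h, r))) = Mul(3, Add(Mul(h, r), Mul(r, Add(54, Mul(-9, h))))) = Add(Mul(3, h, r), Mul(3, r, Add(54, Mul(-9, h)))))
Mul(-108, Add(Function('D')(1, 12), Function('P')(1, -10))) = Mul(-108, Add(Mul(6, 1, Add(27, Mul(-4, 12))), Mul(-8, Pow(1, 2)))) = Mul(-108, Add(Mul(6, 1, Add(27, -48)), Mul(-8, 1))) = Mul(-108, Add(Mul(6, 1, -21), -8)) = Mul(-108, Add(-126, -8)) = Mul(-108, -134) = 14472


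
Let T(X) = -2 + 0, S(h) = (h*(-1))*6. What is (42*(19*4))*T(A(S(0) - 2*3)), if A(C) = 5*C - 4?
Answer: -6384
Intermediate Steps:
S(h) = -6*h (S(h) = -h*6 = -6*h)
A(C) = -4 + 5*C
T(X) = -2
(42*(19*4))*T(A(S(0) - 2*3)) = (42*(19*4))*(-2) = (42*76)*(-2) = 3192*(-2) = -6384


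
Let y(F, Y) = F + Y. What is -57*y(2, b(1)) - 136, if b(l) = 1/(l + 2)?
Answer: -269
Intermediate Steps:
b(l) = 1/(2 + l)
-57*y(2, b(1)) - 136 = -57*(2 + 1/(2 + 1)) - 136 = -57*(2 + 1/3) - 136 = -57*7/3 - 136 = -133 - 136 = -269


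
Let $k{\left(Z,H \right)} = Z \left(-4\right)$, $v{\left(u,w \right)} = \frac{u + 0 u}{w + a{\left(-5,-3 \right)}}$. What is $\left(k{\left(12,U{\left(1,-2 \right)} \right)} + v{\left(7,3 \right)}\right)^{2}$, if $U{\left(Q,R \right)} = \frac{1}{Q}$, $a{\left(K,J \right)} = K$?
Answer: $\frac{10609}{4} \approx 2652.3$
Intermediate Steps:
$v{\left(u,w \right)} = \frac{u}{-5 + w}$ ($v{\left(u,w \right)} = \frac{u + 0 u}{w - 5} = \frac{u + 0}{-5 + w} = \frac{u}{-5 + w}$)
$k{\left(Z,H \right)} = - 4 Z$
$\left(k{\left(12,U{\left(1,-2 \right)} \right)} + v{\left(7,3 \right)}\right)^{2} = \left(\left(-4\right) 12 + \frac{7}{-5 + 3}\right)^{2} = \left(-48 + \frac{7}{-2}\right)^{2} = \left(-48 + 7 \left(- \frac{1}{2}\right)\right)^{2} = \left(-48 - \frac{7}{2}\right)^{2} = \left(- \frac{103}{2}\right)^{2} = \frac{10609}{4}$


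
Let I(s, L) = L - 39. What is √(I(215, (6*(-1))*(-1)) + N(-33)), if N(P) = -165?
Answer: 3*I*√22 ≈ 14.071*I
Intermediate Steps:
I(s, L) = -39 + L
√(I(215, (6*(-1))*(-1)) + N(-33)) = √((-39 + (6*(-1))*(-1)) - 165) = √((-39 - 6*(-1)) - 165) = √((-39 + 6) - 165) = √(-33 - 165) = √(-198) = 3*I*√22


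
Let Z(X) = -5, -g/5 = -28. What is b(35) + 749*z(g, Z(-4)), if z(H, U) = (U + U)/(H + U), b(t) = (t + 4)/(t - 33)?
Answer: -1943/54 ≈ -35.982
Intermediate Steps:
g = 140 (g = -5*(-28) = 140)
b(t) = (4 + t)/(-33 + t)
z(H, U) = 2*U/(H + U) (z(H, U) = (2*U)/(H + U) = 2*U/(H + U))
b(35) + 749*z(g, Z(-4)) = (4 + 35)/(-33 + 35) + 749*(2*(-5)/(140 - 5)) = 39/2 + 749*(2*(-5)/135) = (1/2)*39 + 749*(2*(-5)*(1/135)) = 39/2 + 749*(-2/27) = 39/2 - 1498/27 = -1943/54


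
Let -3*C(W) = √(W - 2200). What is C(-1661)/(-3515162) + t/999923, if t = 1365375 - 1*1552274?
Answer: -186899/999923 + I*√429/3515162 ≈ -0.18691 + 5.8923e-6*I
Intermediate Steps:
t = -186899 (t = 1365375 - 1552274 = -186899)
C(W) = -√(-2200 + W)/3 (C(W) = -√(W - 2200)/3 = -√(-2200 + W)/3)
C(-1661)/(-3515162) + t/999923 = -√(-2200 - 1661)/3/(-3515162) - 186899/999923 = -I*√429*(-1/3515162) - 186899*1/999923 = -I*√429*(-1/3515162) - 186899/999923 = I*√429/3515162 - 186899/999923 = -186899/999923 + I*√429/3515162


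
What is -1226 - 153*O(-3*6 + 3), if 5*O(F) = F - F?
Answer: -1226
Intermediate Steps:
O(F) = 0 (O(F) = (F - F)/5 = (⅕)*0 = 0)
-1226 - 153*O(-3*6 + 3) = -1226 - 153*0 = -1226 + 0 = -1226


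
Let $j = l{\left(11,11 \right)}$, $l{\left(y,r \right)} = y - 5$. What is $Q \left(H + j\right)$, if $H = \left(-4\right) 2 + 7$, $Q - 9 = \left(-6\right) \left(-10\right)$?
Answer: $345$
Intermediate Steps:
$Q = 69$ ($Q = 9 - -60 = 9 + 60 = 69$)
$H = -1$ ($H = -8 + 7 = -1$)
$l{\left(y,r \right)} = -5 + y$
$j = 6$ ($j = -5 + 11 = 6$)
$Q \left(H + j\right) = 69 \left(-1 + 6\right) = 69 \cdot 5 = 345$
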